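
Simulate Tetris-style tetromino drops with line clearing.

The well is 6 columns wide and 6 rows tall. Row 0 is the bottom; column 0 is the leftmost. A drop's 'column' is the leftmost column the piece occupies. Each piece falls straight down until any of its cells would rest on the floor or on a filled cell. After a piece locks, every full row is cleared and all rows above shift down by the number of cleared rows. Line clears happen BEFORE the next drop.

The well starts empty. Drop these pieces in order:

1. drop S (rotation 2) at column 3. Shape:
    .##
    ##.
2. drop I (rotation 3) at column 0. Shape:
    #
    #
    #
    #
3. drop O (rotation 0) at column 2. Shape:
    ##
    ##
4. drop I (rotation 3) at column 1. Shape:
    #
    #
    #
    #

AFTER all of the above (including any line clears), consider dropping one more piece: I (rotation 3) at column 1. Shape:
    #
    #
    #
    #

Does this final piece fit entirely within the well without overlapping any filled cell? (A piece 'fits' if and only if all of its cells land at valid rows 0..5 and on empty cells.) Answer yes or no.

Answer: no

Derivation:
Drop 1: S rot2 at col 3 lands with bottom-row=0; cleared 0 line(s) (total 0); column heights now [0 0 0 1 2 2], max=2
Drop 2: I rot3 at col 0 lands with bottom-row=0; cleared 0 line(s) (total 0); column heights now [4 0 0 1 2 2], max=4
Drop 3: O rot0 at col 2 lands with bottom-row=1; cleared 0 line(s) (total 0); column heights now [4 0 3 3 2 2], max=4
Drop 4: I rot3 at col 1 lands with bottom-row=0; cleared 1 line(s) (total 1); column heights now [3 3 2 2 1 0], max=3
Test piece I rot3 at col 1 (width 1): heights before test = [3 3 2 2 1 0]; fits = False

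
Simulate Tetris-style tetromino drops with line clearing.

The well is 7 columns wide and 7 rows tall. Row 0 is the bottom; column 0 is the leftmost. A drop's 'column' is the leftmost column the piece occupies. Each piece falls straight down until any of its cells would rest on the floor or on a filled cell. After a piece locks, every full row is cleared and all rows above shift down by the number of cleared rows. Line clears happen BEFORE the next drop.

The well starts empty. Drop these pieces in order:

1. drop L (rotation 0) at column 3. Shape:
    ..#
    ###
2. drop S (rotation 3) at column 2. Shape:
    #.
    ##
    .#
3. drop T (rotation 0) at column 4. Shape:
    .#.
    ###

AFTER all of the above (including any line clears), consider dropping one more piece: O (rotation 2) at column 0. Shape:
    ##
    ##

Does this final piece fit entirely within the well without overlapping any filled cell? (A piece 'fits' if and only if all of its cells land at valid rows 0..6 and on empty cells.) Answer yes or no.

Answer: yes

Derivation:
Drop 1: L rot0 at col 3 lands with bottom-row=0; cleared 0 line(s) (total 0); column heights now [0 0 0 1 1 2 0], max=2
Drop 2: S rot3 at col 2 lands with bottom-row=1; cleared 0 line(s) (total 0); column heights now [0 0 4 3 1 2 0], max=4
Drop 3: T rot0 at col 4 lands with bottom-row=2; cleared 0 line(s) (total 0); column heights now [0 0 4 3 3 4 3], max=4
Test piece O rot2 at col 0 (width 2): heights before test = [0 0 4 3 3 4 3]; fits = True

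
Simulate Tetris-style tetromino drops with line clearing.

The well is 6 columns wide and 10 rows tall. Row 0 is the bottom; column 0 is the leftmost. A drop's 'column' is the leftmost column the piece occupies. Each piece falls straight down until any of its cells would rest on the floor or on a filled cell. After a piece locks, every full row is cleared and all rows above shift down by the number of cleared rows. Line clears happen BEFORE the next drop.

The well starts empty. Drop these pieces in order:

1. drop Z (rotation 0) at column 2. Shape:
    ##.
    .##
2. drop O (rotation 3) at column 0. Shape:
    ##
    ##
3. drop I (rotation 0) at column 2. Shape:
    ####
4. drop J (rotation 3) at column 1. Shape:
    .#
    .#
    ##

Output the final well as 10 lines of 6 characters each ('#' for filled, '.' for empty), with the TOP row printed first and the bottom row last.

Answer: ......
......
......
......
..#...
..#...
.##...
..####
####..
##.##.

Derivation:
Drop 1: Z rot0 at col 2 lands with bottom-row=0; cleared 0 line(s) (total 0); column heights now [0 0 2 2 1 0], max=2
Drop 2: O rot3 at col 0 lands with bottom-row=0; cleared 0 line(s) (total 0); column heights now [2 2 2 2 1 0], max=2
Drop 3: I rot0 at col 2 lands with bottom-row=2; cleared 0 line(s) (total 0); column heights now [2 2 3 3 3 3], max=3
Drop 4: J rot3 at col 1 lands with bottom-row=3; cleared 0 line(s) (total 0); column heights now [2 4 6 3 3 3], max=6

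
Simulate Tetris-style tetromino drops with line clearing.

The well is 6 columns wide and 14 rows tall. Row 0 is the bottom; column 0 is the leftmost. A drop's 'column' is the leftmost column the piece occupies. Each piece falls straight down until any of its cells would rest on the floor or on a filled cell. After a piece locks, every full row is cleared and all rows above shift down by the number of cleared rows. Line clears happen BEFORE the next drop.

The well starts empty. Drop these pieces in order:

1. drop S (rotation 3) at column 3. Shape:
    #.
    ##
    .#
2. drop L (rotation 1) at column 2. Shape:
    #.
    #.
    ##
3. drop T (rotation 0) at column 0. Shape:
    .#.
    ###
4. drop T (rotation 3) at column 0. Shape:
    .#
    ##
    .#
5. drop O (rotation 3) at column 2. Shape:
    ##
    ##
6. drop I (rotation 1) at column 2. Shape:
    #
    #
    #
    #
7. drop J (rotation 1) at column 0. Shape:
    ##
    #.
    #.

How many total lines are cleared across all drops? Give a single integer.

Answer: 0

Derivation:
Drop 1: S rot3 at col 3 lands with bottom-row=0; cleared 0 line(s) (total 0); column heights now [0 0 0 3 2 0], max=3
Drop 2: L rot1 at col 2 lands with bottom-row=3; cleared 0 line(s) (total 0); column heights now [0 0 6 4 2 0], max=6
Drop 3: T rot0 at col 0 lands with bottom-row=6; cleared 0 line(s) (total 0); column heights now [7 8 7 4 2 0], max=8
Drop 4: T rot3 at col 0 lands with bottom-row=8; cleared 0 line(s) (total 0); column heights now [10 11 7 4 2 0], max=11
Drop 5: O rot3 at col 2 lands with bottom-row=7; cleared 0 line(s) (total 0); column heights now [10 11 9 9 2 0], max=11
Drop 6: I rot1 at col 2 lands with bottom-row=9; cleared 0 line(s) (total 0); column heights now [10 11 13 9 2 0], max=13
Drop 7: J rot1 at col 0 lands with bottom-row=10; cleared 0 line(s) (total 0); column heights now [13 13 13 9 2 0], max=13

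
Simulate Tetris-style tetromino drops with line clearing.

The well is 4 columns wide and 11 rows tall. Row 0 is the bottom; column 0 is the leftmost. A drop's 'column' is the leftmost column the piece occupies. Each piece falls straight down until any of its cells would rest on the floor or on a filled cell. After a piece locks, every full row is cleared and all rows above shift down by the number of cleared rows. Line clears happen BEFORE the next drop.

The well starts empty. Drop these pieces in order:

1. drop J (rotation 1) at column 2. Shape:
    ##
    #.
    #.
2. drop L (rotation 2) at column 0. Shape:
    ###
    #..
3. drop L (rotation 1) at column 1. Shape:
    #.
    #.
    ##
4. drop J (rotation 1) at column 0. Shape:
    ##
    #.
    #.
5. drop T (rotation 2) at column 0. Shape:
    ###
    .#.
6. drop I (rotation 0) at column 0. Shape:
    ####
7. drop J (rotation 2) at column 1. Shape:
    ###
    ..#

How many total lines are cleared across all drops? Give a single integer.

Answer: 2

Derivation:
Drop 1: J rot1 at col 2 lands with bottom-row=0; cleared 0 line(s) (total 0); column heights now [0 0 3 3], max=3
Drop 2: L rot2 at col 0 lands with bottom-row=2; cleared 0 line(s) (total 0); column heights now [4 4 4 3], max=4
Drop 3: L rot1 at col 1 lands with bottom-row=4; cleared 0 line(s) (total 0); column heights now [4 7 5 3], max=7
Drop 4: J rot1 at col 0 lands with bottom-row=5; cleared 0 line(s) (total 0); column heights now [8 8 5 3], max=8
Drop 5: T rot2 at col 0 lands with bottom-row=8; cleared 0 line(s) (total 0); column heights now [10 10 10 3], max=10
Drop 6: I rot0 at col 0 lands with bottom-row=10; cleared 1 line(s) (total 1); column heights now [10 10 10 3], max=10
Drop 7: J rot2 at col 1 lands with bottom-row=9; cleared 1 line(s) (total 2); column heights now [8 10 10 10], max=10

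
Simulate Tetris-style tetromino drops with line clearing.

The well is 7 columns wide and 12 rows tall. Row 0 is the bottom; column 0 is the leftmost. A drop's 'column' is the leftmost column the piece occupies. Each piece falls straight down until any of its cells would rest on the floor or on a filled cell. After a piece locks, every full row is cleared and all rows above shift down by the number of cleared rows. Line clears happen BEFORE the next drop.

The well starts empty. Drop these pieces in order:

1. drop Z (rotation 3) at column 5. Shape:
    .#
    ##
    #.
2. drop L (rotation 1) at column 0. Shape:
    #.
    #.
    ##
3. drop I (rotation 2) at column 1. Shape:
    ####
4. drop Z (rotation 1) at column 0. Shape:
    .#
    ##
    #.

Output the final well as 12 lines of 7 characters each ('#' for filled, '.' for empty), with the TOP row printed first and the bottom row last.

Answer: .......
.......
.......
.......
.......
.......
.......
.#.....
##.....
#......
#.....#
##...#.

Derivation:
Drop 1: Z rot3 at col 5 lands with bottom-row=0; cleared 0 line(s) (total 0); column heights now [0 0 0 0 0 2 3], max=3
Drop 2: L rot1 at col 0 lands with bottom-row=0; cleared 0 line(s) (total 0); column heights now [3 1 0 0 0 2 3], max=3
Drop 3: I rot2 at col 1 lands with bottom-row=1; cleared 1 line(s) (total 1); column heights now [2 1 0 0 0 1 2], max=2
Drop 4: Z rot1 at col 0 lands with bottom-row=2; cleared 0 line(s) (total 1); column heights now [4 5 0 0 0 1 2], max=5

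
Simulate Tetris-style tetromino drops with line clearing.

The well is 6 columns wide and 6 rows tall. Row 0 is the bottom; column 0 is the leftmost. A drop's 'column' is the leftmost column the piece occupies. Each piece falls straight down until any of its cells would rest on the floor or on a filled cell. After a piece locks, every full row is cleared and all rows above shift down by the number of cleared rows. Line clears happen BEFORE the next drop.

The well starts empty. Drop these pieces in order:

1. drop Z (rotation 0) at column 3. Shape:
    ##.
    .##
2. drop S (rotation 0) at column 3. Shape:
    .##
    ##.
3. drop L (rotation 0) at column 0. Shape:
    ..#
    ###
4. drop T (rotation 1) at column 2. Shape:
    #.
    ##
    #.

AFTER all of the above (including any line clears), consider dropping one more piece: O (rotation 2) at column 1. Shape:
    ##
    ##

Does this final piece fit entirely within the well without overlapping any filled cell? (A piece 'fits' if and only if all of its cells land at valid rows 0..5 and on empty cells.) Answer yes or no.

Answer: no

Derivation:
Drop 1: Z rot0 at col 3 lands with bottom-row=0; cleared 0 line(s) (total 0); column heights now [0 0 0 2 2 1], max=2
Drop 2: S rot0 at col 3 lands with bottom-row=2; cleared 0 line(s) (total 0); column heights now [0 0 0 3 4 4], max=4
Drop 3: L rot0 at col 0 lands with bottom-row=0; cleared 0 line(s) (total 0); column heights now [1 1 2 3 4 4], max=4
Drop 4: T rot1 at col 2 lands with bottom-row=2; cleared 0 line(s) (total 0); column heights now [1 1 5 4 4 4], max=5
Test piece O rot2 at col 1 (width 2): heights before test = [1 1 5 4 4 4]; fits = False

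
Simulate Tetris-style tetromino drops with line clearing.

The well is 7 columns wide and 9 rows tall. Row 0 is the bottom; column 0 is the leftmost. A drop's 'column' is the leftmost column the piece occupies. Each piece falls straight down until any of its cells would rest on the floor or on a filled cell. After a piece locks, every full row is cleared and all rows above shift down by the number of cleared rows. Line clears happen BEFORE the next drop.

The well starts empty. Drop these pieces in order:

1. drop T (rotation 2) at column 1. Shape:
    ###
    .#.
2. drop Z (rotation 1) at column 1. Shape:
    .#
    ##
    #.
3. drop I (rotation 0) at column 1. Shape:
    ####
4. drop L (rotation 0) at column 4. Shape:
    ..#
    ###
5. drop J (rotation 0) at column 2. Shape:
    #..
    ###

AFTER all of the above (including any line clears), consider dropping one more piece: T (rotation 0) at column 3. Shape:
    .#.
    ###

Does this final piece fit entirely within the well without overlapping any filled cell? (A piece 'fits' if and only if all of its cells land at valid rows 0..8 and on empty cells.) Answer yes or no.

Answer: no

Derivation:
Drop 1: T rot2 at col 1 lands with bottom-row=0; cleared 0 line(s) (total 0); column heights now [0 2 2 2 0 0 0], max=2
Drop 2: Z rot1 at col 1 lands with bottom-row=2; cleared 0 line(s) (total 0); column heights now [0 4 5 2 0 0 0], max=5
Drop 3: I rot0 at col 1 lands with bottom-row=5; cleared 0 line(s) (total 0); column heights now [0 6 6 6 6 0 0], max=6
Drop 4: L rot0 at col 4 lands with bottom-row=6; cleared 0 line(s) (total 0); column heights now [0 6 6 6 7 7 8], max=8
Drop 5: J rot0 at col 2 lands with bottom-row=7; cleared 0 line(s) (total 0); column heights now [0 6 9 8 8 7 8], max=9
Test piece T rot0 at col 3 (width 3): heights before test = [0 6 9 8 8 7 8]; fits = False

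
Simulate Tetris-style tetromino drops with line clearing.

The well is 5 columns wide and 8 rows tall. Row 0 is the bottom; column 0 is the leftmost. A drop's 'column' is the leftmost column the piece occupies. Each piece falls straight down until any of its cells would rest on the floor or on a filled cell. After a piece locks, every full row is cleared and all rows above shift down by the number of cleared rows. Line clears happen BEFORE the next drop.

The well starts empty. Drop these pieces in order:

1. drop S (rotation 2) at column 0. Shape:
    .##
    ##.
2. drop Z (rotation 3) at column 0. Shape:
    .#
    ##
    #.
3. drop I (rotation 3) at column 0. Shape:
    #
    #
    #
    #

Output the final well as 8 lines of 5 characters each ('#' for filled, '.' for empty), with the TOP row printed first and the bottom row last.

Drop 1: S rot2 at col 0 lands with bottom-row=0; cleared 0 line(s) (total 0); column heights now [1 2 2 0 0], max=2
Drop 2: Z rot3 at col 0 lands with bottom-row=1; cleared 0 line(s) (total 0); column heights now [3 4 2 0 0], max=4
Drop 3: I rot3 at col 0 lands with bottom-row=3; cleared 0 line(s) (total 0); column heights now [7 4 2 0 0], max=7

Answer: .....
#....
#....
#....
##...
##...
###..
##...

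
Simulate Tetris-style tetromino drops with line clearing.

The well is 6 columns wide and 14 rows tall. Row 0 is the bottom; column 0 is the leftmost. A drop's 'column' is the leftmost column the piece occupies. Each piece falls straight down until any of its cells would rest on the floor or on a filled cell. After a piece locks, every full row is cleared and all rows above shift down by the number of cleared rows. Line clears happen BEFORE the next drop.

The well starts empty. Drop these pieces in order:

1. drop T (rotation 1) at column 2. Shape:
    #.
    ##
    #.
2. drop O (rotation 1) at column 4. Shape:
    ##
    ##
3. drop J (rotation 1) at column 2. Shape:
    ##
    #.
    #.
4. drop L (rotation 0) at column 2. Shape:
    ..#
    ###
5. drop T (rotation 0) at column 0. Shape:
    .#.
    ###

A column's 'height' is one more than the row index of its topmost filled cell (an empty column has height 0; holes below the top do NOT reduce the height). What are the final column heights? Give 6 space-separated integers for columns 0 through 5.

Answer: 8 9 8 7 8 2

Derivation:
Drop 1: T rot1 at col 2 lands with bottom-row=0; cleared 0 line(s) (total 0); column heights now [0 0 3 2 0 0], max=3
Drop 2: O rot1 at col 4 lands with bottom-row=0; cleared 0 line(s) (total 0); column heights now [0 0 3 2 2 2], max=3
Drop 3: J rot1 at col 2 lands with bottom-row=3; cleared 0 line(s) (total 0); column heights now [0 0 6 6 2 2], max=6
Drop 4: L rot0 at col 2 lands with bottom-row=6; cleared 0 line(s) (total 0); column heights now [0 0 7 7 8 2], max=8
Drop 5: T rot0 at col 0 lands with bottom-row=7; cleared 0 line(s) (total 0); column heights now [8 9 8 7 8 2], max=9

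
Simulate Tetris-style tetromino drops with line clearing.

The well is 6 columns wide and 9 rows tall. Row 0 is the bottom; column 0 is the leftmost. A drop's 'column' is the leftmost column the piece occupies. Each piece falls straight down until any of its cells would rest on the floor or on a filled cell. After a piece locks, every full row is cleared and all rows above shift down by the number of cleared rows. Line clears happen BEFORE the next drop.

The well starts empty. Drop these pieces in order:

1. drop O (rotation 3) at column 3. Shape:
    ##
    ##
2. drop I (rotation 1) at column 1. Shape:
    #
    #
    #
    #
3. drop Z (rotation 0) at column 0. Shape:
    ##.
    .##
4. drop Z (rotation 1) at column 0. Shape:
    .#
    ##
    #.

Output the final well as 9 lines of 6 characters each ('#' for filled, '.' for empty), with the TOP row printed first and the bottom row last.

Drop 1: O rot3 at col 3 lands with bottom-row=0; cleared 0 line(s) (total 0); column heights now [0 0 0 2 2 0], max=2
Drop 2: I rot1 at col 1 lands with bottom-row=0; cleared 0 line(s) (total 0); column heights now [0 4 0 2 2 0], max=4
Drop 3: Z rot0 at col 0 lands with bottom-row=4; cleared 0 line(s) (total 0); column heights now [6 6 5 2 2 0], max=6
Drop 4: Z rot1 at col 0 lands with bottom-row=6; cleared 0 line(s) (total 0); column heights now [8 9 5 2 2 0], max=9

Answer: .#....
##....
#.....
##....
.##...
.#....
.#....
.#.##.
.#.##.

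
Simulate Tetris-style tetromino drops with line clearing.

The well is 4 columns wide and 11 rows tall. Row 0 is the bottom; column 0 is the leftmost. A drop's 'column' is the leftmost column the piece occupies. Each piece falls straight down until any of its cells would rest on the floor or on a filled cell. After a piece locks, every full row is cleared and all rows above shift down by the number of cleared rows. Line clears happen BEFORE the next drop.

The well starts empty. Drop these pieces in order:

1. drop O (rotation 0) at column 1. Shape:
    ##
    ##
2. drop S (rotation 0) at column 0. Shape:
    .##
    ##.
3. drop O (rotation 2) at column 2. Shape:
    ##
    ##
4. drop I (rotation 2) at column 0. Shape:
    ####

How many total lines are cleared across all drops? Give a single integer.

Drop 1: O rot0 at col 1 lands with bottom-row=0; cleared 0 line(s) (total 0); column heights now [0 2 2 0], max=2
Drop 2: S rot0 at col 0 lands with bottom-row=2; cleared 0 line(s) (total 0); column heights now [3 4 4 0], max=4
Drop 3: O rot2 at col 2 lands with bottom-row=4; cleared 0 line(s) (total 0); column heights now [3 4 6 6], max=6
Drop 4: I rot2 at col 0 lands with bottom-row=6; cleared 1 line(s) (total 1); column heights now [3 4 6 6], max=6

Answer: 1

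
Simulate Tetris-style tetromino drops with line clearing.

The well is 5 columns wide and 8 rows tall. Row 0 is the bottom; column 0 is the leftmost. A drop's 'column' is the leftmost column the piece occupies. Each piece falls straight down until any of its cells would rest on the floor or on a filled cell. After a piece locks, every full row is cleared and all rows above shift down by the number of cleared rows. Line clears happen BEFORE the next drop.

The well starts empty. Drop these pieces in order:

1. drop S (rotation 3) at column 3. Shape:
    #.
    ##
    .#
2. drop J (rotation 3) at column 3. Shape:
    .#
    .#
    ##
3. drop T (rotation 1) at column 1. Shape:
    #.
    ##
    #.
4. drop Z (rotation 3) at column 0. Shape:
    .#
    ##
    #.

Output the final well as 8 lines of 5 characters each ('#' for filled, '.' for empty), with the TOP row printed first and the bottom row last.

Drop 1: S rot3 at col 3 lands with bottom-row=0; cleared 0 line(s) (total 0); column heights now [0 0 0 3 2], max=3
Drop 2: J rot3 at col 3 lands with bottom-row=3; cleared 0 line(s) (total 0); column heights now [0 0 0 4 6], max=6
Drop 3: T rot1 at col 1 lands with bottom-row=0; cleared 0 line(s) (total 0); column heights now [0 3 2 4 6], max=6
Drop 4: Z rot3 at col 0 lands with bottom-row=2; cleared 0 line(s) (total 0); column heights now [4 5 2 4 6], max=6

Answer: .....
.....
....#
.#..#
##.##
##.#.
.####
.#..#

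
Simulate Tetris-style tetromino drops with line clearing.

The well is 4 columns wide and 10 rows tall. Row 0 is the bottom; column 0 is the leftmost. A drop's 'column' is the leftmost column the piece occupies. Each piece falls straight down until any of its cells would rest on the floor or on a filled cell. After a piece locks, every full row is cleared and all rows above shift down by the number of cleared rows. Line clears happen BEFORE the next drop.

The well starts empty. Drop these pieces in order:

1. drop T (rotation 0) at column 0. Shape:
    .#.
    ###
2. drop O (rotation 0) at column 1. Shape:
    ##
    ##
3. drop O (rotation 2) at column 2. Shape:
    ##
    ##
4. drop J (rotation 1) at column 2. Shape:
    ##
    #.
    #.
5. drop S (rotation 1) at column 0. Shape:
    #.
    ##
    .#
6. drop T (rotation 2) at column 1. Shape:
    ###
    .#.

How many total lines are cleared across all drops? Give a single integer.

Answer: 1

Derivation:
Drop 1: T rot0 at col 0 lands with bottom-row=0; cleared 0 line(s) (total 0); column heights now [1 2 1 0], max=2
Drop 2: O rot0 at col 1 lands with bottom-row=2; cleared 0 line(s) (total 0); column heights now [1 4 4 0], max=4
Drop 3: O rot2 at col 2 lands with bottom-row=4; cleared 0 line(s) (total 0); column heights now [1 4 6 6], max=6
Drop 4: J rot1 at col 2 lands with bottom-row=6; cleared 0 line(s) (total 0); column heights now [1 4 9 9], max=9
Drop 5: S rot1 at col 0 lands with bottom-row=4; cleared 1 line(s) (total 1); column heights now [6 5 8 8], max=8
Drop 6: T rot2 at col 1 lands with bottom-row=8; cleared 0 line(s) (total 1); column heights now [6 10 10 10], max=10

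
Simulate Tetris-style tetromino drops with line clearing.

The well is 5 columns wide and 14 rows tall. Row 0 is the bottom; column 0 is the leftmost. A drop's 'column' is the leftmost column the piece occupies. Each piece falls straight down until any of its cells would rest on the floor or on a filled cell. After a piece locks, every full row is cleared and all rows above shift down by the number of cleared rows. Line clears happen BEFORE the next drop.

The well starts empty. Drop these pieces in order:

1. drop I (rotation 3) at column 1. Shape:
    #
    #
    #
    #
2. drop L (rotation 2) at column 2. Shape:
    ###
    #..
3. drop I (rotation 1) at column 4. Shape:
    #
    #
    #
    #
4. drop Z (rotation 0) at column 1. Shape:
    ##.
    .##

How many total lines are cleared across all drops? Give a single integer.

Answer: 0

Derivation:
Drop 1: I rot3 at col 1 lands with bottom-row=0; cleared 0 line(s) (total 0); column heights now [0 4 0 0 0], max=4
Drop 2: L rot2 at col 2 lands with bottom-row=0; cleared 0 line(s) (total 0); column heights now [0 4 2 2 2], max=4
Drop 3: I rot1 at col 4 lands with bottom-row=2; cleared 0 line(s) (total 0); column heights now [0 4 2 2 6], max=6
Drop 4: Z rot0 at col 1 lands with bottom-row=3; cleared 0 line(s) (total 0); column heights now [0 5 5 4 6], max=6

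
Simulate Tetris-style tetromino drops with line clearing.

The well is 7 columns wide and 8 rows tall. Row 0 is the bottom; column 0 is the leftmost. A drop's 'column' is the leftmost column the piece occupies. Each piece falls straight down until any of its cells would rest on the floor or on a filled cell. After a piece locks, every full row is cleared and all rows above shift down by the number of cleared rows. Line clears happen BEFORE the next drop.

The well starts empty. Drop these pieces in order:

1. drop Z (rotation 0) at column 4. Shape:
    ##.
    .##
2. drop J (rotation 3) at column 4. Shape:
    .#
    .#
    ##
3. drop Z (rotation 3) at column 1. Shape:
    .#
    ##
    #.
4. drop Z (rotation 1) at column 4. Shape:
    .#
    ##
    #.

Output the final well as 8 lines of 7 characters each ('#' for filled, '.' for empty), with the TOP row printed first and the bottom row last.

Drop 1: Z rot0 at col 4 lands with bottom-row=0; cleared 0 line(s) (total 0); column heights now [0 0 0 0 2 2 1], max=2
Drop 2: J rot3 at col 4 lands with bottom-row=2; cleared 0 line(s) (total 0); column heights now [0 0 0 0 3 5 1], max=5
Drop 3: Z rot3 at col 1 lands with bottom-row=0; cleared 0 line(s) (total 0); column heights now [0 2 3 0 3 5 1], max=5
Drop 4: Z rot1 at col 4 lands with bottom-row=4; cleared 0 line(s) (total 0); column heights now [0 2 3 0 6 7 1], max=7

Answer: .......
.....#.
....##.
....##.
.....#.
..#.##.
.##.##.
.#...##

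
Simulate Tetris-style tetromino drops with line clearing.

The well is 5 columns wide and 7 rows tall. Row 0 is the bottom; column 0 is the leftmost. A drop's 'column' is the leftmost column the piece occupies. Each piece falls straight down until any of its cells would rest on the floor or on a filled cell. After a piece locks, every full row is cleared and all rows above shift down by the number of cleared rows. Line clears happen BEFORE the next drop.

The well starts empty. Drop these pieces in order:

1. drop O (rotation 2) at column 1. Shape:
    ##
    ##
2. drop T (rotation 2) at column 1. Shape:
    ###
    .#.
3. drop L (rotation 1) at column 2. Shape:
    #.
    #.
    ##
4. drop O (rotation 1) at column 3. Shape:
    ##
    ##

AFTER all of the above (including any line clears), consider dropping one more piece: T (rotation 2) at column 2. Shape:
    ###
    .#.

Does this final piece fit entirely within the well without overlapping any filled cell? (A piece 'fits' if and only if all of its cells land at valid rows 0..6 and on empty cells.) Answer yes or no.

Drop 1: O rot2 at col 1 lands with bottom-row=0; cleared 0 line(s) (total 0); column heights now [0 2 2 0 0], max=2
Drop 2: T rot2 at col 1 lands with bottom-row=2; cleared 0 line(s) (total 0); column heights now [0 4 4 4 0], max=4
Drop 3: L rot1 at col 2 lands with bottom-row=4; cleared 0 line(s) (total 0); column heights now [0 4 7 5 0], max=7
Drop 4: O rot1 at col 3 lands with bottom-row=5; cleared 0 line(s) (total 0); column heights now [0 4 7 7 7], max=7
Test piece T rot2 at col 2 (width 3): heights before test = [0 4 7 7 7]; fits = False

Answer: no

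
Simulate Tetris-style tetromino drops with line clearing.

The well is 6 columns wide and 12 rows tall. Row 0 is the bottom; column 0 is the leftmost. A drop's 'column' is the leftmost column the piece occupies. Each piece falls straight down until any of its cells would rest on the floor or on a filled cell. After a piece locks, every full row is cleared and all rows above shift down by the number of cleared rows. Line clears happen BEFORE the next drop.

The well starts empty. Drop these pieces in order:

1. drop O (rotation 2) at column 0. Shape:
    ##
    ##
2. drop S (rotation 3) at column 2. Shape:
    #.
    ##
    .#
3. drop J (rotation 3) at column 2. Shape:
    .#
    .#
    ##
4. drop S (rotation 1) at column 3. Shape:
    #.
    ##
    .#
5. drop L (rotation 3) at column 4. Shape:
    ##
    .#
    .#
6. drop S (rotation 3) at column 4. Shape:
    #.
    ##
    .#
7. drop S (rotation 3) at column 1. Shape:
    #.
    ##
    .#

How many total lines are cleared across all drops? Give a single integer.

Answer: 0

Derivation:
Drop 1: O rot2 at col 0 lands with bottom-row=0; cleared 0 line(s) (total 0); column heights now [2 2 0 0 0 0], max=2
Drop 2: S rot3 at col 2 lands with bottom-row=0; cleared 0 line(s) (total 0); column heights now [2 2 3 2 0 0], max=3
Drop 3: J rot3 at col 2 lands with bottom-row=3; cleared 0 line(s) (total 0); column heights now [2 2 4 6 0 0], max=6
Drop 4: S rot1 at col 3 lands with bottom-row=5; cleared 0 line(s) (total 0); column heights now [2 2 4 8 7 0], max=8
Drop 5: L rot3 at col 4 lands with bottom-row=5; cleared 0 line(s) (total 0); column heights now [2 2 4 8 8 8], max=8
Drop 6: S rot3 at col 4 lands with bottom-row=8; cleared 0 line(s) (total 0); column heights now [2 2 4 8 11 10], max=11
Drop 7: S rot3 at col 1 lands with bottom-row=4; cleared 0 line(s) (total 0); column heights now [2 7 6 8 11 10], max=11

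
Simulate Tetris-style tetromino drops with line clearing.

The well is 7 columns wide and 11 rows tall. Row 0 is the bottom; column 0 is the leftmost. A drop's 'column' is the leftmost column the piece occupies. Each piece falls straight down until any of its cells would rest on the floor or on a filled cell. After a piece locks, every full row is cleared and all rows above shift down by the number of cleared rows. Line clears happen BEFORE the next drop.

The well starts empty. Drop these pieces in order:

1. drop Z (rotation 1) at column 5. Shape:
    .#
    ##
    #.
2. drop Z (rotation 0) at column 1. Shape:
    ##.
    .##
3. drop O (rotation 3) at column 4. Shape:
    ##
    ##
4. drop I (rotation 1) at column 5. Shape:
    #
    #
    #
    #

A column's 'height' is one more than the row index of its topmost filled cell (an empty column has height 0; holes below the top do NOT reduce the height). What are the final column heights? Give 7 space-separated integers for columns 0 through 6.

Answer: 0 2 2 1 4 8 3

Derivation:
Drop 1: Z rot1 at col 5 lands with bottom-row=0; cleared 0 line(s) (total 0); column heights now [0 0 0 0 0 2 3], max=3
Drop 2: Z rot0 at col 1 lands with bottom-row=0; cleared 0 line(s) (total 0); column heights now [0 2 2 1 0 2 3], max=3
Drop 3: O rot3 at col 4 lands with bottom-row=2; cleared 0 line(s) (total 0); column heights now [0 2 2 1 4 4 3], max=4
Drop 4: I rot1 at col 5 lands with bottom-row=4; cleared 0 line(s) (total 0); column heights now [0 2 2 1 4 8 3], max=8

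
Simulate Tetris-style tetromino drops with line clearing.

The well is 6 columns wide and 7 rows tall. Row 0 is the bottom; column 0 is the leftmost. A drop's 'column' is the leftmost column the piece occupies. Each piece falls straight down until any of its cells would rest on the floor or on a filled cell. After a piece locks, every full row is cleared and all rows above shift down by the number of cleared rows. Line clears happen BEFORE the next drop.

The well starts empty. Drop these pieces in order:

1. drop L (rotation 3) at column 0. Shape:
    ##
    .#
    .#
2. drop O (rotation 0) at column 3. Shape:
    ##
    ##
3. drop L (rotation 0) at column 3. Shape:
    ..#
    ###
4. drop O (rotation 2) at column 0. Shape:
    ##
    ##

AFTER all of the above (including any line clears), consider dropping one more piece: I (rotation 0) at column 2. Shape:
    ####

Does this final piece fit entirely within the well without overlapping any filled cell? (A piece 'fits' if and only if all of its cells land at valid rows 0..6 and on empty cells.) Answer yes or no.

Answer: yes

Derivation:
Drop 1: L rot3 at col 0 lands with bottom-row=0; cleared 0 line(s) (total 0); column heights now [3 3 0 0 0 0], max=3
Drop 2: O rot0 at col 3 lands with bottom-row=0; cleared 0 line(s) (total 0); column heights now [3 3 0 2 2 0], max=3
Drop 3: L rot0 at col 3 lands with bottom-row=2; cleared 0 line(s) (total 0); column heights now [3 3 0 3 3 4], max=4
Drop 4: O rot2 at col 0 lands with bottom-row=3; cleared 0 line(s) (total 0); column heights now [5 5 0 3 3 4], max=5
Test piece I rot0 at col 2 (width 4): heights before test = [5 5 0 3 3 4]; fits = True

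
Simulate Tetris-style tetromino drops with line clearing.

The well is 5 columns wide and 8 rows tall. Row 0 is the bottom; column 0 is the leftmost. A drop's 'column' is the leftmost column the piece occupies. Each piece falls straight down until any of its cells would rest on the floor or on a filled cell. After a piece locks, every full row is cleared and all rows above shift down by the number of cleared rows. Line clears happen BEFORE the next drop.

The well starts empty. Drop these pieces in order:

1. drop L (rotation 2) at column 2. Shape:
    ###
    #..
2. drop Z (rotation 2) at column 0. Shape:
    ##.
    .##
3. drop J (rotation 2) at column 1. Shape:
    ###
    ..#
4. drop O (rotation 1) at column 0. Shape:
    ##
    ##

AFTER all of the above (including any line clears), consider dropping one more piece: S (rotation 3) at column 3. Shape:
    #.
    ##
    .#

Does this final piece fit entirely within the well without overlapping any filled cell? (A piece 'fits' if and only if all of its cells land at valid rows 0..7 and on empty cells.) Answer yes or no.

Drop 1: L rot2 at col 2 lands with bottom-row=0; cleared 0 line(s) (total 0); column heights now [0 0 2 2 2], max=2
Drop 2: Z rot2 at col 0 lands with bottom-row=2; cleared 0 line(s) (total 0); column heights now [4 4 3 2 2], max=4
Drop 3: J rot2 at col 1 lands with bottom-row=3; cleared 0 line(s) (total 0); column heights now [4 5 5 5 2], max=5
Drop 4: O rot1 at col 0 lands with bottom-row=5; cleared 0 line(s) (total 0); column heights now [7 7 5 5 2], max=7
Test piece S rot3 at col 3 (width 2): heights before test = [7 7 5 5 2]; fits = True

Answer: yes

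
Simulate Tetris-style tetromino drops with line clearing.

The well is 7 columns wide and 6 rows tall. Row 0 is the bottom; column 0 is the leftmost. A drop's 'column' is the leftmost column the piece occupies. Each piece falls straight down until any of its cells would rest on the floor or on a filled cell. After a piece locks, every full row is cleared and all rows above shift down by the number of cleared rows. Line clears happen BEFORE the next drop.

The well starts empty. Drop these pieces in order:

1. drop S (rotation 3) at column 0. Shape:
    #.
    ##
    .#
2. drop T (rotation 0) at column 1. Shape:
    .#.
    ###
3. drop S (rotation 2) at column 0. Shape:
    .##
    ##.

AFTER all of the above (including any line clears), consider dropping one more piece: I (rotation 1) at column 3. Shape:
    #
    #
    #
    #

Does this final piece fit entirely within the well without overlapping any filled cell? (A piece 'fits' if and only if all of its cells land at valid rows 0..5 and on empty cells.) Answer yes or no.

Answer: no

Derivation:
Drop 1: S rot3 at col 0 lands with bottom-row=0; cleared 0 line(s) (total 0); column heights now [3 2 0 0 0 0 0], max=3
Drop 2: T rot0 at col 1 lands with bottom-row=2; cleared 0 line(s) (total 0); column heights now [3 3 4 3 0 0 0], max=4
Drop 3: S rot2 at col 0 lands with bottom-row=3; cleared 0 line(s) (total 0); column heights now [4 5 5 3 0 0 0], max=5
Test piece I rot1 at col 3 (width 1): heights before test = [4 5 5 3 0 0 0]; fits = False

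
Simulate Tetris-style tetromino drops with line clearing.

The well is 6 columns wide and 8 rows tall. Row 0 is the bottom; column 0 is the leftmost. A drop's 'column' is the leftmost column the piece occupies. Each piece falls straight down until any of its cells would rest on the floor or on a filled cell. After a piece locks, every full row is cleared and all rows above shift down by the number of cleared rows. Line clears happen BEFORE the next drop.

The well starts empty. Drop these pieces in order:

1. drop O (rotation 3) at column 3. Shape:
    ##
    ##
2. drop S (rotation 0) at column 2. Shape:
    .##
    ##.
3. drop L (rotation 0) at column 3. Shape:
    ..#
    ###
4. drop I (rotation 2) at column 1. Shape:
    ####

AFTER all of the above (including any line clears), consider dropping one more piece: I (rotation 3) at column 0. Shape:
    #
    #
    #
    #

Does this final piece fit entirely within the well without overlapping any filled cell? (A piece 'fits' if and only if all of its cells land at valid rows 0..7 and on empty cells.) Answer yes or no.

Answer: yes

Derivation:
Drop 1: O rot3 at col 3 lands with bottom-row=0; cleared 0 line(s) (total 0); column heights now [0 0 0 2 2 0], max=2
Drop 2: S rot0 at col 2 lands with bottom-row=2; cleared 0 line(s) (total 0); column heights now [0 0 3 4 4 0], max=4
Drop 3: L rot0 at col 3 lands with bottom-row=4; cleared 0 line(s) (total 0); column heights now [0 0 3 5 5 6], max=6
Drop 4: I rot2 at col 1 lands with bottom-row=5; cleared 0 line(s) (total 0); column heights now [0 6 6 6 6 6], max=6
Test piece I rot3 at col 0 (width 1): heights before test = [0 6 6 6 6 6]; fits = True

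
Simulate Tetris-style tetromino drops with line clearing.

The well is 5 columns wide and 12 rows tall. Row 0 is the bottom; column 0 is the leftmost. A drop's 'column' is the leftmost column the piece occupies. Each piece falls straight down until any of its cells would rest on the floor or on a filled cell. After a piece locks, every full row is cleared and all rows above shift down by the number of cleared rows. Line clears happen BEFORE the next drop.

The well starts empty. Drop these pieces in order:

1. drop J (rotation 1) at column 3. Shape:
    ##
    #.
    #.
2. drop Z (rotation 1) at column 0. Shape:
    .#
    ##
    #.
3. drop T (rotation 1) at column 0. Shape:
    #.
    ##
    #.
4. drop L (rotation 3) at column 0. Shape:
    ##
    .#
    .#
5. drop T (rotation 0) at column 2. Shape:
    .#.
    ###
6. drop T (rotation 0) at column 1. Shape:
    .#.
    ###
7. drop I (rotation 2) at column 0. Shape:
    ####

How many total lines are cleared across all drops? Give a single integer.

Answer: 1

Derivation:
Drop 1: J rot1 at col 3 lands with bottom-row=0; cleared 0 line(s) (total 0); column heights now [0 0 0 3 3], max=3
Drop 2: Z rot1 at col 0 lands with bottom-row=0; cleared 0 line(s) (total 0); column heights now [2 3 0 3 3], max=3
Drop 3: T rot1 at col 0 lands with bottom-row=2; cleared 0 line(s) (total 0); column heights now [5 4 0 3 3], max=5
Drop 4: L rot3 at col 0 lands with bottom-row=4; cleared 0 line(s) (total 0); column heights now [7 7 0 3 3], max=7
Drop 5: T rot0 at col 2 lands with bottom-row=3; cleared 1 line(s) (total 1); column heights now [6 6 0 4 3], max=6
Drop 6: T rot0 at col 1 lands with bottom-row=6; cleared 0 line(s) (total 1); column heights now [6 7 8 7 3], max=8
Drop 7: I rot2 at col 0 lands with bottom-row=8; cleared 0 line(s) (total 1); column heights now [9 9 9 9 3], max=9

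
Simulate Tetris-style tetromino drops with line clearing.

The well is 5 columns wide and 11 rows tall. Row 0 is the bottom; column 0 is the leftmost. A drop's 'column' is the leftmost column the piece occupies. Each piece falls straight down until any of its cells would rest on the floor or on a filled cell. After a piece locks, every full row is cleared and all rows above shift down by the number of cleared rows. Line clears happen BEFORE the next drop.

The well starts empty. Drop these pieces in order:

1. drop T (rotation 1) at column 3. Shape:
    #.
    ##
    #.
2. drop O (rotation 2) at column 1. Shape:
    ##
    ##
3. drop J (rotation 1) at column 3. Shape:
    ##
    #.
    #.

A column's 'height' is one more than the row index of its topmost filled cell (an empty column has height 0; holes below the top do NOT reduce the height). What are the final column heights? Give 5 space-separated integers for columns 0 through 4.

Drop 1: T rot1 at col 3 lands with bottom-row=0; cleared 0 line(s) (total 0); column heights now [0 0 0 3 2], max=3
Drop 2: O rot2 at col 1 lands with bottom-row=0; cleared 0 line(s) (total 0); column heights now [0 2 2 3 2], max=3
Drop 3: J rot1 at col 3 lands with bottom-row=3; cleared 0 line(s) (total 0); column heights now [0 2 2 6 6], max=6

Answer: 0 2 2 6 6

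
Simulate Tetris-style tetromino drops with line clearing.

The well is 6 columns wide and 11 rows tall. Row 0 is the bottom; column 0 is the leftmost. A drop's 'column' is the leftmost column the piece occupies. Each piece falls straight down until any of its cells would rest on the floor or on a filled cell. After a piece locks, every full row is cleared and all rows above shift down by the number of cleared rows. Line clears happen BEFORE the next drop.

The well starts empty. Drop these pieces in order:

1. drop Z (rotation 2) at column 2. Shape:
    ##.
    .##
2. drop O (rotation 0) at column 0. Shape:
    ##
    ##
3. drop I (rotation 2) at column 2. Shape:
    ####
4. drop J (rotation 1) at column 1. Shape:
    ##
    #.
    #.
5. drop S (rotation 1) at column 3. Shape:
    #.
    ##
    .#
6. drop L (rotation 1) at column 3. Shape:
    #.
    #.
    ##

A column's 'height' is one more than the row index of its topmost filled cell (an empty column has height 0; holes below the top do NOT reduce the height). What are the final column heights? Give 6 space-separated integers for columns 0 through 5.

Drop 1: Z rot2 at col 2 lands with bottom-row=0; cleared 0 line(s) (total 0); column heights now [0 0 2 2 1 0], max=2
Drop 2: O rot0 at col 0 lands with bottom-row=0; cleared 0 line(s) (total 0); column heights now [2 2 2 2 1 0], max=2
Drop 3: I rot2 at col 2 lands with bottom-row=2; cleared 0 line(s) (total 0); column heights now [2 2 3 3 3 3], max=3
Drop 4: J rot1 at col 1 lands with bottom-row=2; cleared 0 line(s) (total 0); column heights now [2 5 5 3 3 3], max=5
Drop 5: S rot1 at col 3 lands with bottom-row=3; cleared 0 line(s) (total 0); column heights now [2 5 5 6 5 3], max=6
Drop 6: L rot1 at col 3 lands with bottom-row=6; cleared 0 line(s) (total 0); column heights now [2 5 5 9 7 3], max=9

Answer: 2 5 5 9 7 3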